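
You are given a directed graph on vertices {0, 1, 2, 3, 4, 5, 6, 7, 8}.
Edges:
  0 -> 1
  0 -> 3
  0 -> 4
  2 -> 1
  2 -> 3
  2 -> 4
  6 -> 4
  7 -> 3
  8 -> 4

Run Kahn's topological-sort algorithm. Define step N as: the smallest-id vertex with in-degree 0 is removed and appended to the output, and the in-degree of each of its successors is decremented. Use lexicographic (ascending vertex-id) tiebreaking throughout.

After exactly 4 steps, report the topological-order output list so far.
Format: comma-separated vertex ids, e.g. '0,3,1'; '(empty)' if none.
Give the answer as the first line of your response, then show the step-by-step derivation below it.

0,2,1,5

step 1: output 0; order=[0]; indeg=(0,1,0,2,3,0,0,0,0)
step 2: output 2; order=[0,2]; indeg=(0,0,0,1,2,0,0,0,0)
step 3: output 1; order=[0,2,1]; indeg=(0,0,0,1,2,0,0,0,0)
step 4: output 5; order=[0,2,1,5]; indeg=(0,0,0,1,2,0,0,0,0)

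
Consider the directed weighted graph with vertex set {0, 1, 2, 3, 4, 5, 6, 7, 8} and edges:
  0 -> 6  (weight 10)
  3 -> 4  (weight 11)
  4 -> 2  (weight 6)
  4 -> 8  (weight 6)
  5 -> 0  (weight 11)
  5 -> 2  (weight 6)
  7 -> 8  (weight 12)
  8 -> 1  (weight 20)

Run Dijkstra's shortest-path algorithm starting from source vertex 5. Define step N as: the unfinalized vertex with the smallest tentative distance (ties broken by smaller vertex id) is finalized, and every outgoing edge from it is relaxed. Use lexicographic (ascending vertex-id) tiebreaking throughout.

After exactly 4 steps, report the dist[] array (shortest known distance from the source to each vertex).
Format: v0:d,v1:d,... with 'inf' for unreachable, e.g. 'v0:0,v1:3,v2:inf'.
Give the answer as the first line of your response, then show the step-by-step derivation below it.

v0:11,v1:inf,v2:6,v3:inf,v4:inf,v5:0,v6:21,v7:inf,v8:inf

step 1: dist = v0:11,v1:inf,v2:6,v3:inf,v4:inf,v5:0,v6:inf,v7:inf,v8:inf
step 2: dist = v0:11,v1:inf,v2:6,v3:inf,v4:inf,v5:0,v6:inf,v7:inf,v8:inf
step 3: dist = v0:11,v1:inf,v2:6,v3:inf,v4:inf,v5:0,v6:21,v7:inf,v8:inf
step 4: dist = v0:11,v1:inf,v2:6,v3:inf,v4:inf,v5:0,v6:21,v7:inf,v8:inf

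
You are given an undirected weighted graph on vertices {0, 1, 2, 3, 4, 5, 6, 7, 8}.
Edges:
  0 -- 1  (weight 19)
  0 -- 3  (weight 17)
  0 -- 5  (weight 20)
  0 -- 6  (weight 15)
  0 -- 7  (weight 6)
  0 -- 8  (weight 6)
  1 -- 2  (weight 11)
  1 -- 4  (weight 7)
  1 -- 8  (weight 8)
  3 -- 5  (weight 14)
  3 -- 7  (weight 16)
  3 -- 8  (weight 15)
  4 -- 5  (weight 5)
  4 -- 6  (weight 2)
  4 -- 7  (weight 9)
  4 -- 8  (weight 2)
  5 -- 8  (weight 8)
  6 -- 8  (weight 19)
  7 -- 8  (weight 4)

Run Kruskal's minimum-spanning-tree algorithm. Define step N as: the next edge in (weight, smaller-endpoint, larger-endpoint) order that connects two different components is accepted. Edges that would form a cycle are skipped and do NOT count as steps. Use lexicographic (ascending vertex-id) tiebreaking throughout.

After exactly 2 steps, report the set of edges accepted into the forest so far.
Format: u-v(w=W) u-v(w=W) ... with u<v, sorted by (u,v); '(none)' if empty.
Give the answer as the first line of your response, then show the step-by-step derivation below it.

4-6(w=2) 4-8(w=2)

step 1: add edge 4-6 (w=2); MST = {4-6(w=2)}
step 2: add edge 4-8 (w=2); MST = {4-6(w=2) 4-8(w=2)}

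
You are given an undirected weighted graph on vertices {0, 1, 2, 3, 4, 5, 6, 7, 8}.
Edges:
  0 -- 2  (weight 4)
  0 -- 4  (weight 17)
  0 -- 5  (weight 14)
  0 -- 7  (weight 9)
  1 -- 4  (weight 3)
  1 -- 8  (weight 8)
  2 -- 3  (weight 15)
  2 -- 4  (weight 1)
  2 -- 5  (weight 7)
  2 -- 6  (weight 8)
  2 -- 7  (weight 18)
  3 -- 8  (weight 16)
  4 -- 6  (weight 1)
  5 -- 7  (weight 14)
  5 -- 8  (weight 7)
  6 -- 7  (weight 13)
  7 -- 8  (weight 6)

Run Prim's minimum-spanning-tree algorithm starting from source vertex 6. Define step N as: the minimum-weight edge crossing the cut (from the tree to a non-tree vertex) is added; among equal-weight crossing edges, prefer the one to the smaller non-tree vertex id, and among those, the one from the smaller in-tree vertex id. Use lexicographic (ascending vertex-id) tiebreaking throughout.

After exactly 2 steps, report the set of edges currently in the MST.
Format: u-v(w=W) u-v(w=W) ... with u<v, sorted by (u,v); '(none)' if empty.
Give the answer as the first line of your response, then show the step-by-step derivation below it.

2-4(w=1) 4-6(w=1)

step 1: add edge 4-6 (w=1); MST = {4-6(w=1)}
step 2: add edge 2-4 (w=1); MST = {2-4(w=1) 4-6(w=1)}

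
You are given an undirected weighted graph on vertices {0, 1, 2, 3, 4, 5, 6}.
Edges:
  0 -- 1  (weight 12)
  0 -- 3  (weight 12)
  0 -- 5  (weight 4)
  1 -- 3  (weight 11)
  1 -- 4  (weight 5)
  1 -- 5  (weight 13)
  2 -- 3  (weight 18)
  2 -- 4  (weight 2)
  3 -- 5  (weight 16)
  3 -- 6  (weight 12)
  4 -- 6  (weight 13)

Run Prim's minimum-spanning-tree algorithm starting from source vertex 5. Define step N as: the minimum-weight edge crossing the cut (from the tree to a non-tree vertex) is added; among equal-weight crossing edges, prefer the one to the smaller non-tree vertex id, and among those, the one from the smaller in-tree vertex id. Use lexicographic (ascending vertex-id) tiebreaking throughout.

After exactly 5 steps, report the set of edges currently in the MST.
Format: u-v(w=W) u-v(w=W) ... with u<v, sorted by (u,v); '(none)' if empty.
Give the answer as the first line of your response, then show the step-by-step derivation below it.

0-1(w=12) 0-5(w=4) 1-3(w=11) 1-4(w=5) 2-4(w=2)

step 1: add edge 0-5 (w=4); MST = {0-5(w=4)}
step 2: add edge 0-1 (w=12); MST = {0-1(w=12) 0-5(w=4)}
step 3: add edge 1-4 (w=5); MST = {0-1(w=12) 0-5(w=4) 1-4(w=5)}
step 4: add edge 2-4 (w=2); MST = {0-1(w=12) 0-5(w=4) 1-4(w=5) 2-4(w=2)}
step 5: add edge 1-3 (w=11); MST = {0-1(w=12) 0-5(w=4) 1-3(w=11) 1-4(w=5) 2-4(w=2)}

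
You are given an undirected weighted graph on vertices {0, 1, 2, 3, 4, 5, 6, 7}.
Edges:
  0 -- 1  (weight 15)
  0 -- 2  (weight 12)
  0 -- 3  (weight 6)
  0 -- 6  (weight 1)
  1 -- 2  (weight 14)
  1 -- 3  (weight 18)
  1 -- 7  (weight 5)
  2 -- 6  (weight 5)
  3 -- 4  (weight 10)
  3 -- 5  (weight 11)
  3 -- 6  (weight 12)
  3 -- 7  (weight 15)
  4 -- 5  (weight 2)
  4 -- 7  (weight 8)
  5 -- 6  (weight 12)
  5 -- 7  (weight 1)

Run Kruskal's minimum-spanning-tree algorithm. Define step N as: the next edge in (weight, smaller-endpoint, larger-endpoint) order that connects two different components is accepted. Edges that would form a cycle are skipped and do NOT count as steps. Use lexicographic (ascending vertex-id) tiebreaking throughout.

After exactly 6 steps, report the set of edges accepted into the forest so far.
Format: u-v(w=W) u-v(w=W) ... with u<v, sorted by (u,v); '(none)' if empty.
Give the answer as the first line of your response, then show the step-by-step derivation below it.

0-3(w=6) 0-6(w=1) 1-7(w=5) 2-6(w=5) 4-5(w=2) 5-7(w=1)

step 1: add edge 0-6 (w=1); MST = {0-6(w=1)}
step 2: add edge 5-7 (w=1); MST = {0-6(w=1) 5-7(w=1)}
step 3: add edge 4-5 (w=2); MST = {0-6(w=1) 4-5(w=2) 5-7(w=1)}
step 4: add edge 1-7 (w=5); MST = {0-6(w=1) 1-7(w=5) 4-5(w=2) 5-7(w=1)}
step 5: add edge 2-6 (w=5); MST = {0-6(w=1) 1-7(w=5) 2-6(w=5) 4-5(w=2) 5-7(w=1)}
step 6: add edge 0-3 (w=6); MST = {0-3(w=6) 0-6(w=1) 1-7(w=5) 2-6(w=5) 4-5(w=2) 5-7(w=1)}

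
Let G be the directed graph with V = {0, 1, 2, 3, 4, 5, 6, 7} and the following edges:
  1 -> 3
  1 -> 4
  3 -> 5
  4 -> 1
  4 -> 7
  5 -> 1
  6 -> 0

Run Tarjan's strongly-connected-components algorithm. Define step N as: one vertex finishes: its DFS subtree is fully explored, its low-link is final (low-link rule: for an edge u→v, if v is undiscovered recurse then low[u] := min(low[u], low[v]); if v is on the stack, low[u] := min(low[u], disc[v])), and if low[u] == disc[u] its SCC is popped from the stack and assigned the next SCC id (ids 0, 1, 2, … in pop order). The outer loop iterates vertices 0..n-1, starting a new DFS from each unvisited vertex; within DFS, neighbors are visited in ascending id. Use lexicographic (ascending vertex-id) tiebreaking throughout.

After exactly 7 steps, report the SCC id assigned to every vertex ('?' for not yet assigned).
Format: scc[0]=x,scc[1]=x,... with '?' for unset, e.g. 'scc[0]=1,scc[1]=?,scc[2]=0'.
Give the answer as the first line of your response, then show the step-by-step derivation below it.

scc[0]=0,scc[1]=2,scc[2]=3,scc[3]=2,scc[4]=2,scc[5]=2,scc[6]=?,scc[7]=1

step 1: low=(low[0]=0,low[1]=?,low[2]=?,low[3]=?,low[4]=?,low[5]=?,low[6]=?,low[7]=?); scc=(scc[0]=0,scc[1]=?,scc[2]=?,scc[3]=?,scc[4]=?,scc[5]=?,scc[6]=?,scc[7]=?)
step 2: low=(low[0]=0,low[1]=1,low[2]=?,low[3]=2,low[4]=?,low[5]=1,low[6]=?,low[7]=?); scc=(scc[0]=0,scc[1]=?,scc[2]=?,scc[3]=?,scc[4]=?,scc[5]=?,scc[6]=?,scc[7]=?)
step 3: low=(low[0]=0,low[1]=1,low[2]=?,low[3]=1,low[4]=?,low[5]=1,low[6]=?,low[7]=?); scc=(scc[0]=0,scc[1]=?,scc[2]=?,scc[3]=?,scc[4]=?,scc[5]=?,scc[6]=?,scc[7]=?)
step 4: low=(low[0]=0,low[1]=1,low[2]=?,low[3]=1,low[4]=1,low[5]=1,low[6]=?,low[7]=5); scc=(scc[0]=0,scc[1]=?,scc[2]=?,scc[3]=?,scc[4]=?,scc[5]=?,scc[6]=?,scc[7]=1)
step 5: low=(low[0]=0,low[1]=1,low[2]=?,low[3]=1,low[4]=1,low[5]=1,low[6]=?,low[7]=5); scc=(scc[0]=0,scc[1]=?,scc[2]=?,scc[3]=?,scc[4]=?,scc[5]=?,scc[6]=?,scc[7]=1)
step 6: low=(low[0]=0,low[1]=1,low[2]=?,low[3]=1,low[4]=1,low[5]=1,low[6]=?,low[7]=5); scc=(scc[0]=0,scc[1]=2,scc[2]=?,scc[3]=2,scc[4]=2,scc[5]=2,scc[6]=?,scc[7]=1)
step 7: low=(low[0]=0,low[1]=1,low[2]=6,low[3]=1,low[4]=1,low[5]=1,low[6]=?,low[7]=5); scc=(scc[0]=0,scc[1]=2,scc[2]=3,scc[3]=2,scc[4]=2,scc[5]=2,scc[6]=?,scc[7]=1)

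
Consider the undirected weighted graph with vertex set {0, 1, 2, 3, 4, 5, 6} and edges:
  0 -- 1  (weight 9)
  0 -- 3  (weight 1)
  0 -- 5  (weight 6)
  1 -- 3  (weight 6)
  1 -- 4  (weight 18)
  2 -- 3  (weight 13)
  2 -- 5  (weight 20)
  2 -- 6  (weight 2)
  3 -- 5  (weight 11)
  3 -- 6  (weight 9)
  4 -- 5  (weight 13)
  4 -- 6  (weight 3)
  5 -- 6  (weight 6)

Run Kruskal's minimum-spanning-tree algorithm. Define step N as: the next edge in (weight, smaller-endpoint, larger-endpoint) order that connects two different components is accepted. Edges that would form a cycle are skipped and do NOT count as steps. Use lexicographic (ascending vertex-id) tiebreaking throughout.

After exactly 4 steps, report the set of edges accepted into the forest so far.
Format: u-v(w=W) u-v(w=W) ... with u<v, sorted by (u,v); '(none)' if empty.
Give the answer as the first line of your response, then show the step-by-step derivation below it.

0-3(w=1) 0-5(w=6) 2-6(w=2) 4-6(w=3)

step 1: add edge 0-3 (w=1); MST = {0-3(w=1)}
step 2: add edge 2-6 (w=2); MST = {0-3(w=1) 2-6(w=2)}
step 3: add edge 4-6 (w=3); MST = {0-3(w=1) 2-6(w=2) 4-6(w=3)}
step 4: add edge 0-5 (w=6); MST = {0-3(w=1) 0-5(w=6) 2-6(w=2) 4-6(w=3)}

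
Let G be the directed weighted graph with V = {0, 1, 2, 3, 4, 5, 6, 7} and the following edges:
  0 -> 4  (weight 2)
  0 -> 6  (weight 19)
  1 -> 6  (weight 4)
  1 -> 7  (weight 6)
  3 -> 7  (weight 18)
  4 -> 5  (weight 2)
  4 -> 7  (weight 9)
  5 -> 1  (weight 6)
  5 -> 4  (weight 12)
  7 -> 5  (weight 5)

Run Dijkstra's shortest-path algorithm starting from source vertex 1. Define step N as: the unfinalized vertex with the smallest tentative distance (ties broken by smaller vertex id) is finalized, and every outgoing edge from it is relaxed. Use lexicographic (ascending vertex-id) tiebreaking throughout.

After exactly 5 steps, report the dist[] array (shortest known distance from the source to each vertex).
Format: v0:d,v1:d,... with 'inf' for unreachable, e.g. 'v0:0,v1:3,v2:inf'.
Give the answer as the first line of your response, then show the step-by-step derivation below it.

v0:inf,v1:0,v2:inf,v3:inf,v4:23,v5:11,v6:4,v7:6

step 1: dist = v0:inf,v1:0,v2:inf,v3:inf,v4:inf,v5:inf,v6:4,v7:6
step 2: dist = v0:inf,v1:0,v2:inf,v3:inf,v4:inf,v5:inf,v6:4,v7:6
step 3: dist = v0:inf,v1:0,v2:inf,v3:inf,v4:inf,v5:11,v6:4,v7:6
step 4: dist = v0:inf,v1:0,v2:inf,v3:inf,v4:23,v5:11,v6:4,v7:6
step 5: dist = v0:inf,v1:0,v2:inf,v3:inf,v4:23,v5:11,v6:4,v7:6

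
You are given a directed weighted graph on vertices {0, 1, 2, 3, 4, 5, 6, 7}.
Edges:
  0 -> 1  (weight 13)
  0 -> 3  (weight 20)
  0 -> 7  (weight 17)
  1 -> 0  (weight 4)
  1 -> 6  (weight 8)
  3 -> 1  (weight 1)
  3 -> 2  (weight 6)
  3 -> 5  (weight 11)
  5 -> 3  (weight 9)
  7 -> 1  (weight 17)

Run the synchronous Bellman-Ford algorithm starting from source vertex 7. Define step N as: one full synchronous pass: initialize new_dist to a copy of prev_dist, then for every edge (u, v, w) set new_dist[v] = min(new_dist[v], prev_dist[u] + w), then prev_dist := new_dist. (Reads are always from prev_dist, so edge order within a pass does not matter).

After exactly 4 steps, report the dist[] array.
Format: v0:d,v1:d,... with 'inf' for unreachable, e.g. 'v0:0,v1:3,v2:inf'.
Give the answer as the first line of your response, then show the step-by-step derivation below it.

v0:21,v1:17,v2:47,v3:41,v4:inf,v5:52,v6:25,v7:0

step 1: dist = v0:inf,v1:17,v2:inf,v3:inf,v4:inf,v5:inf,v6:inf,v7:0
step 2: dist = v0:21,v1:17,v2:inf,v3:inf,v4:inf,v5:inf,v6:25,v7:0
step 3: dist = v0:21,v1:17,v2:inf,v3:41,v4:inf,v5:inf,v6:25,v7:0
step 4: dist = v0:21,v1:17,v2:47,v3:41,v4:inf,v5:52,v6:25,v7:0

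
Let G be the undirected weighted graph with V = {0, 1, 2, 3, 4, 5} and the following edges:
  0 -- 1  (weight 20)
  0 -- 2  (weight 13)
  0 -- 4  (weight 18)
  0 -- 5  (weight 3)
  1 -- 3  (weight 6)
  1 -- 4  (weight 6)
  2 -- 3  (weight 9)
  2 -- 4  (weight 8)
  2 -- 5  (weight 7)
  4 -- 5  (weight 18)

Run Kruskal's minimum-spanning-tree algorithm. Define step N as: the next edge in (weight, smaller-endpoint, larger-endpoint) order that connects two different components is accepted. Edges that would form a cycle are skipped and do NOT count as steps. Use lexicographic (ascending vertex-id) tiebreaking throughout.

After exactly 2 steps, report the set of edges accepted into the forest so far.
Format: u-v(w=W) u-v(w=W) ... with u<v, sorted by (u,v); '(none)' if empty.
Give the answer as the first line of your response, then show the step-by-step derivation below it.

0-5(w=3) 1-3(w=6)

step 1: add edge 0-5 (w=3); MST = {0-5(w=3)}
step 2: add edge 1-3 (w=6); MST = {0-5(w=3) 1-3(w=6)}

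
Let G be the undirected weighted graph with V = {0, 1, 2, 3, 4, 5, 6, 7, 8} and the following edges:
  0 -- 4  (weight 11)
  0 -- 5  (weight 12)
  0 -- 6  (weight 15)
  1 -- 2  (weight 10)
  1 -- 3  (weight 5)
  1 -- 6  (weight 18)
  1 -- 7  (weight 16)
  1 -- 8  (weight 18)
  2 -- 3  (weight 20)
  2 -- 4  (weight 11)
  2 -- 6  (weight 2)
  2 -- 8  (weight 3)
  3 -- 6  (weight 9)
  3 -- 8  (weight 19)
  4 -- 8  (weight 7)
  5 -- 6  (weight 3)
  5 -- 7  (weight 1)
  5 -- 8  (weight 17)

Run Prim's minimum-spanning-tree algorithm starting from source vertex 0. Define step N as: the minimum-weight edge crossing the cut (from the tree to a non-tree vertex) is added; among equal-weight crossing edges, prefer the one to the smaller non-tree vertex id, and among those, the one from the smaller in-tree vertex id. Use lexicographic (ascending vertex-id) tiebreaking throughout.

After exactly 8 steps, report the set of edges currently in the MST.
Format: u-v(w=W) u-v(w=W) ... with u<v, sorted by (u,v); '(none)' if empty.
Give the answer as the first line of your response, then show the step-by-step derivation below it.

0-4(w=11) 1-3(w=5) 2-6(w=2) 2-8(w=3) 3-6(w=9) 4-8(w=7) 5-6(w=3) 5-7(w=1)

step 1: add edge 0-4 (w=11); MST = {0-4(w=11)}
step 2: add edge 4-8 (w=7); MST = {0-4(w=11) 4-8(w=7)}
step 3: add edge 2-8 (w=3); MST = {0-4(w=11) 2-8(w=3) 4-8(w=7)}
step 4: add edge 2-6 (w=2); MST = {0-4(w=11) 2-6(w=2) 2-8(w=3) 4-8(w=7)}
step 5: add edge 5-6 (w=3); MST = {0-4(w=11) 2-6(w=2) 2-8(w=3) 4-8(w=7) 5-6(w=3)}
step 6: add edge 5-7 (w=1); MST = {0-4(w=11) 2-6(w=2) 2-8(w=3) 4-8(w=7) 5-6(w=3) 5-7(w=1)}
step 7: add edge 3-6 (w=9); MST = {0-4(w=11) 2-6(w=2) 2-8(w=3) 3-6(w=9) 4-8(w=7) 5-6(w=3) 5-7(w=1)}
step 8: add edge 1-3 (w=5); MST = {0-4(w=11) 1-3(w=5) 2-6(w=2) 2-8(w=3) 3-6(w=9) 4-8(w=7) 5-6(w=3) 5-7(w=1)}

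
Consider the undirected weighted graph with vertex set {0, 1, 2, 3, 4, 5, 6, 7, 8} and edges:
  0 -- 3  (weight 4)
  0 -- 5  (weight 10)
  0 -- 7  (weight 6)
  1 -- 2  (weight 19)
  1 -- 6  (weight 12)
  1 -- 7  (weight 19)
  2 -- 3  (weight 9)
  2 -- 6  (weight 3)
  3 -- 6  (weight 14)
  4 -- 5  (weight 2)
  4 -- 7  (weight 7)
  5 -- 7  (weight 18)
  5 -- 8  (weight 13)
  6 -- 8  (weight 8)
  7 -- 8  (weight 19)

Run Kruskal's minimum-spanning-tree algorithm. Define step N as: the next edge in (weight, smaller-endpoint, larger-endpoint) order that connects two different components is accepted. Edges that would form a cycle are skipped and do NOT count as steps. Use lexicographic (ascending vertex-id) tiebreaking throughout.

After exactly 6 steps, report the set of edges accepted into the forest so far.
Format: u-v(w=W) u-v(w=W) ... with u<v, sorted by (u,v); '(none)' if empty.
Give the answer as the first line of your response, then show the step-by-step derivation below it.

0-3(w=4) 0-7(w=6) 2-6(w=3) 4-5(w=2) 4-7(w=7) 6-8(w=8)

step 1: add edge 4-5 (w=2); MST = {4-5(w=2)}
step 2: add edge 2-6 (w=3); MST = {2-6(w=3) 4-5(w=2)}
step 3: add edge 0-3 (w=4); MST = {0-3(w=4) 2-6(w=3) 4-5(w=2)}
step 4: add edge 0-7 (w=6); MST = {0-3(w=4) 0-7(w=6) 2-6(w=3) 4-5(w=2)}
step 5: add edge 4-7 (w=7); MST = {0-3(w=4) 0-7(w=6) 2-6(w=3) 4-5(w=2) 4-7(w=7)}
step 6: add edge 6-8 (w=8); MST = {0-3(w=4) 0-7(w=6) 2-6(w=3) 4-5(w=2) 4-7(w=7) 6-8(w=8)}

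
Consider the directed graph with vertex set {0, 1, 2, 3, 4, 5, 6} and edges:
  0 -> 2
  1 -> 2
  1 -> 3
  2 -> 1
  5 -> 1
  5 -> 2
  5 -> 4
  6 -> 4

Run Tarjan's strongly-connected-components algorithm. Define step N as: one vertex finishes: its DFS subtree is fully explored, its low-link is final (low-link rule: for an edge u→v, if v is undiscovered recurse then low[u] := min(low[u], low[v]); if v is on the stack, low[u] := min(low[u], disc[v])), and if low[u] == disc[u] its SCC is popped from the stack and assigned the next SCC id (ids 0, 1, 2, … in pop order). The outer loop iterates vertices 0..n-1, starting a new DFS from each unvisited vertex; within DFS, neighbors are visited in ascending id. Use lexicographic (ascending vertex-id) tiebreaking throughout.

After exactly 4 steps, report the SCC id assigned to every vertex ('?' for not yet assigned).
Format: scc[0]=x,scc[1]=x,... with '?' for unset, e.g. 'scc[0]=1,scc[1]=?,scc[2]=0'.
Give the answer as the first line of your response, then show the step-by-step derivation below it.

scc[0]=2,scc[1]=1,scc[2]=1,scc[3]=0,scc[4]=?,scc[5]=?,scc[6]=?

step 1: low=(low[0]=0,low[1]=1,low[2]=1,low[3]=3,low[4]=?,low[5]=?,low[6]=?); scc=(scc[0]=?,scc[1]=?,scc[2]=?,scc[3]=0,scc[4]=?,scc[5]=?,scc[6]=?)
step 2: low=(low[0]=0,low[1]=1,low[2]=1,low[3]=3,low[4]=?,low[5]=?,low[6]=?); scc=(scc[0]=?,scc[1]=?,scc[2]=?,scc[3]=0,scc[4]=?,scc[5]=?,scc[6]=?)
step 3: low=(low[0]=0,low[1]=1,low[2]=1,low[3]=3,low[4]=?,low[5]=?,low[6]=?); scc=(scc[0]=?,scc[1]=1,scc[2]=1,scc[3]=0,scc[4]=?,scc[5]=?,scc[6]=?)
step 4: low=(low[0]=0,low[1]=1,low[2]=1,low[3]=3,low[4]=?,low[5]=?,low[6]=?); scc=(scc[0]=2,scc[1]=1,scc[2]=1,scc[3]=0,scc[4]=?,scc[5]=?,scc[6]=?)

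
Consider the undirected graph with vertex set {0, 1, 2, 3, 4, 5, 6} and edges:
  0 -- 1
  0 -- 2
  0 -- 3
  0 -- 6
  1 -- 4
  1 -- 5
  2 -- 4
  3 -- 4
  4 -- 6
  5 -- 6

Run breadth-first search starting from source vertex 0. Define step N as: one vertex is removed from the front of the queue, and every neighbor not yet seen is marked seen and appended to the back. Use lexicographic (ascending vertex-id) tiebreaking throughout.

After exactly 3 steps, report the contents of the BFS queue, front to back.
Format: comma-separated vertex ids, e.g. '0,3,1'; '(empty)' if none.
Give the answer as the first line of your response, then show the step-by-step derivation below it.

3,6,4,5

step 1: dequeue 0; queue=[1,2,3,6]; order=0
step 2: dequeue 1; queue=[2,3,6,4,5]; order=0,1
step 3: dequeue 2; queue=[3,6,4,5]; order=0,1,2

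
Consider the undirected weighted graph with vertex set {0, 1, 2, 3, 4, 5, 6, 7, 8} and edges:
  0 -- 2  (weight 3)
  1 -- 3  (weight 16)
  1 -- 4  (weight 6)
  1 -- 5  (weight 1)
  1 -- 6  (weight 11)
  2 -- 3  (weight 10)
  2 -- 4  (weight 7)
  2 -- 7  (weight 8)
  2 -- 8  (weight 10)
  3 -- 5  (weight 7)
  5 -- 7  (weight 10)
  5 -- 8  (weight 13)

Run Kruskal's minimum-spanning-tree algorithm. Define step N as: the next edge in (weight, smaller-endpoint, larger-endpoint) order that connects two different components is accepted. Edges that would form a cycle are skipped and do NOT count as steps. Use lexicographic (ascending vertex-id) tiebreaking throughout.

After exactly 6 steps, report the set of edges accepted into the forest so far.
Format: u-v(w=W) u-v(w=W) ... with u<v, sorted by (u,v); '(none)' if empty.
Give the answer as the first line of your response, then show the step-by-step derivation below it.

0-2(w=3) 1-4(w=6) 1-5(w=1) 2-4(w=7) 2-7(w=8) 3-5(w=7)

step 1: add edge 1-5 (w=1); MST = {1-5(w=1)}
step 2: add edge 0-2 (w=3); MST = {0-2(w=3) 1-5(w=1)}
step 3: add edge 1-4 (w=6); MST = {0-2(w=3) 1-4(w=6) 1-5(w=1)}
step 4: add edge 2-4 (w=7); MST = {0-2(w=3) 1-4(w=6) 1-5(w=1) 2-4(w=7)}
step 5: add edge 3-5 (w=7); MST = {0-2(w=3) 1-4(w=6) 1-5(w=1) 2-4(w=7) 3-5(w=7)}
step 6: add edge 2-7 (w=8); MST = {0-2(w=3) 1-4(w=6) 1-5(w=1) 2-4(w=7) 2-7(w=8) 3-5(w=7)}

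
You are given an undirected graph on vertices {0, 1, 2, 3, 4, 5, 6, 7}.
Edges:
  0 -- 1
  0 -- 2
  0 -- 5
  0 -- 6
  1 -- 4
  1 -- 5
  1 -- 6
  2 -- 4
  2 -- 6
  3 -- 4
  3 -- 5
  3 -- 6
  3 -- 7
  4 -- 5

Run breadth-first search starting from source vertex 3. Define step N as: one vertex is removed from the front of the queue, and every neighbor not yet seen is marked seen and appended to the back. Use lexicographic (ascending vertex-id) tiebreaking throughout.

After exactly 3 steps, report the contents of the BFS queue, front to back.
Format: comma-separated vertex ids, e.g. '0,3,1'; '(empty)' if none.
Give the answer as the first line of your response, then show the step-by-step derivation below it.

6,7,1,2,0

step 1: dequeue 3; queue=[4,5,6,7]; order=3
step 2: dequeue 4; queue=[5,6,7,1,2]; order=3,4
step 3: dequeue 5; queue=[6,7,1,2,0]; order=3,4,5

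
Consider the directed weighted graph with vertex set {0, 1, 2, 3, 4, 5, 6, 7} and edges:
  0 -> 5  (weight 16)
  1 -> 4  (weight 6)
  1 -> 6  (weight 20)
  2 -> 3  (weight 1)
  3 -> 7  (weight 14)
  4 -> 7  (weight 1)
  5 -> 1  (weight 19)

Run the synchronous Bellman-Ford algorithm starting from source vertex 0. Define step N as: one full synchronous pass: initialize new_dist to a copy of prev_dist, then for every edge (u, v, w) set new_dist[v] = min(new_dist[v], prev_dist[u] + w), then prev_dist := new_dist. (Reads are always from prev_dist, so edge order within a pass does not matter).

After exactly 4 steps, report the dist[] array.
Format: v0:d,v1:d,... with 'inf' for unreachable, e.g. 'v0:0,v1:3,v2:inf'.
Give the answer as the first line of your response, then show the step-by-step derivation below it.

v0:0,v1:35,v2:inf,v3:inf,v4:41,v5:16,v6:55,v7:42

step 1: dist = v0:0,v1:inf,v2:inf,v3:inf,v4:inf,v5:16,v6:inf,v7:inf
step 2: dist = v0:0,v1:35,v2:inf,v3:inf,v4:inf,v5:16,v6:inf,v7:inf
step 3: dist = v0:0,v1:35,v2:inf,v3:inf,v4:41,v5:16,v6:55,v7:inf
step 4: dist = v0:0,v1:35,v2:inf,v3:inf,v4:41,v5:16,v6:55,v7:42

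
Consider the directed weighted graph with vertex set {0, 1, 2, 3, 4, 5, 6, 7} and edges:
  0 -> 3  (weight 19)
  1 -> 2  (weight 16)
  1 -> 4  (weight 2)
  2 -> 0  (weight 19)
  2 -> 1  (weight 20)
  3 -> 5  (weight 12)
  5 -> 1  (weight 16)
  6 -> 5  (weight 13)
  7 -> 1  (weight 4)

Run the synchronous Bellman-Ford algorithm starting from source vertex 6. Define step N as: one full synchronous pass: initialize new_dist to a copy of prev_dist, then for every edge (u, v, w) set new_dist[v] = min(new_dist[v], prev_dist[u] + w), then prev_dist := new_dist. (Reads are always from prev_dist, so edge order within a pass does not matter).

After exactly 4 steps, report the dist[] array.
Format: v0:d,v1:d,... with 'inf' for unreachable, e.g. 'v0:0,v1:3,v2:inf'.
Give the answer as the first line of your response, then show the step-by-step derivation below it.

v0:64,v1:29,v2:45,v3:inf,v4:31,v5:13,v6:0,v7:inf

step 1: dist = v0:inf,v1:inf,v2:inf,v3:inf,v4:inf,v5:13,v6:0,v7:inf
step 2: dist = v0:inf,v1:29,v2:inf,v3:inf,v4:inf,v5:13,v6:0,v7:inf
step 3: dist = v0:inf,v1:29,v2:45,v3:inf,v4:31,v5:13,v6:0,v7:inf
step 4: dist = v0:64,v1:29,v2:45,v3:inf,v4:31,v5:13,v6:0,v7:inf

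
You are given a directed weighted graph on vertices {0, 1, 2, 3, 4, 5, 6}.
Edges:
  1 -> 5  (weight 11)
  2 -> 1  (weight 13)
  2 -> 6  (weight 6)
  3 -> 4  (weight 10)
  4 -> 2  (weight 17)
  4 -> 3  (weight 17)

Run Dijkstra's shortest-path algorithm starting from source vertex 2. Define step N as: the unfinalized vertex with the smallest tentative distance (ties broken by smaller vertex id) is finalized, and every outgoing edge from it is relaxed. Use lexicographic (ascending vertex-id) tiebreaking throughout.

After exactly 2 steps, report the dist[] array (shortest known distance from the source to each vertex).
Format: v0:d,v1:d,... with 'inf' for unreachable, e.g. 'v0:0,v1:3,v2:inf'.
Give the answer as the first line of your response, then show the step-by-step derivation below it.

v0:inf,v1:13,v2:0,v3:inf,v4:inf,v5:inf,v6:6

step 1: dist = v0:inf,v1:13,v2:0,v3:inf,v4:inf,v5:inf,v6:6
step 2: dist = v0:inf,v1:13,v2:0,v3:inf,v4:inf,v5:inf,v6:6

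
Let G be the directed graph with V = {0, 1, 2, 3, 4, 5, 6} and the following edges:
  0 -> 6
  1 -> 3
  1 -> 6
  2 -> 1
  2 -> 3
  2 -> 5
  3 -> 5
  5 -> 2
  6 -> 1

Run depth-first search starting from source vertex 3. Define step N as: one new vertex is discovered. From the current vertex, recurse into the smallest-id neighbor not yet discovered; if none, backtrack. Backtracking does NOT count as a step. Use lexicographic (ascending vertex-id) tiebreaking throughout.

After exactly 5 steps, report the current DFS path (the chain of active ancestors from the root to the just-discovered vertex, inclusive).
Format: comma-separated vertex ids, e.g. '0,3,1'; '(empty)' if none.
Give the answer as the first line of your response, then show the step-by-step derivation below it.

3,5,2,1,6

step 1: discover 3; path=3; order=3
step 2: discover 5; path=3>5; order=3,5
step 3: discover 2; path=3>5>2; order=3,5,2
step 4: discover 1; path=3>5>2>1; order=3,5,2,1
step 5: discover 6; path=3>5>2>1>6; order=3,5,2,1,6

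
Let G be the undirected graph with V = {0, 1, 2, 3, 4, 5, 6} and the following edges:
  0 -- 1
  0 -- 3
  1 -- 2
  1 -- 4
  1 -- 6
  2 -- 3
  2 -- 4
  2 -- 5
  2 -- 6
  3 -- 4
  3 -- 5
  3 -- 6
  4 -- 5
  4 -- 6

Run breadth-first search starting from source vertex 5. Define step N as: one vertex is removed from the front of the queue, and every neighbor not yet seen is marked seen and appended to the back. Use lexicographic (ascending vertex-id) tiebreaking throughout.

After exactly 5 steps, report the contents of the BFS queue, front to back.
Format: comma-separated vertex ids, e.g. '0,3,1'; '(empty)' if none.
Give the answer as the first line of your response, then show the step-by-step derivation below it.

6,0

step 1: dequeue 5; queue=[2,3,4]; order=5
step 2: dequeue 2; queue=[3,4,1,6]; order=5,2
step 3: dequeue 3; queue=[4,1,6,0]; order=5,2,3
step 4: dequeue 4; queue=[1,6,0]; order=5,2,3,4
step 5: dequeue 1; queue=[6,0]; order=5,2,3,4,1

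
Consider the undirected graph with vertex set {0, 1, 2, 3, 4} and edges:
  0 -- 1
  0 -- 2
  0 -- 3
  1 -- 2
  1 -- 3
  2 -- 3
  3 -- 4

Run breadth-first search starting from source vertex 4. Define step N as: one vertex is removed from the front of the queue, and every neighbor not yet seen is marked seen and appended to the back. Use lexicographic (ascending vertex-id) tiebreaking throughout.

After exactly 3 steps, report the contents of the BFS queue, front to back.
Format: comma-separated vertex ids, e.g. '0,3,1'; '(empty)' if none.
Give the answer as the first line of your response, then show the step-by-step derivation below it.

1,2

step 1: dequeue 4; queue=[3]; order=4
step 2: dequeue 3; queue=[0,1,2]; order=4,3
step 3: dequeue 0; queue=[1,2]; order=4,3,0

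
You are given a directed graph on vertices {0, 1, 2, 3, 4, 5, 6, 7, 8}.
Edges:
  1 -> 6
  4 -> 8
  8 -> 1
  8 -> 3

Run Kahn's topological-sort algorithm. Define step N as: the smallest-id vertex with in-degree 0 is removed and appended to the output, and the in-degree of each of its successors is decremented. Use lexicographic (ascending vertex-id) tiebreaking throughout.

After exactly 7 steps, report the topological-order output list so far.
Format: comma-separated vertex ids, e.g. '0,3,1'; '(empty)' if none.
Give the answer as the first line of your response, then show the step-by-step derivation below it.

0,2,4,5,7,8,1

step 1: output 0; order=[0]; indeg=(0,1,0,1,0,0,1,0,1)
step 2: output 2; order=[0,2]; indeg=(0,1,0,1,0,0,1,0,1)
step 3: output 4; order=[0,2,4]; indeg=(0,1,0,1,0,0,1,0,0)
step 4: output 5; order=[0,2,4,5]; indeg=(0,1,0,1,0,0,1,0,0)
step 5: output 7; order=[0,2,4,5,7]; indeg=(0,1,0,1,0,0,1,0,0)
step 6: output 8; order=[0,2,4,5,7,8]; indeg=(0,0,0,0,0,0,1,0,0)
step 7: output 1; order=[0,2,4,5,7,8,1]; indeg=(0,0,0,0,0,0,0,0,0)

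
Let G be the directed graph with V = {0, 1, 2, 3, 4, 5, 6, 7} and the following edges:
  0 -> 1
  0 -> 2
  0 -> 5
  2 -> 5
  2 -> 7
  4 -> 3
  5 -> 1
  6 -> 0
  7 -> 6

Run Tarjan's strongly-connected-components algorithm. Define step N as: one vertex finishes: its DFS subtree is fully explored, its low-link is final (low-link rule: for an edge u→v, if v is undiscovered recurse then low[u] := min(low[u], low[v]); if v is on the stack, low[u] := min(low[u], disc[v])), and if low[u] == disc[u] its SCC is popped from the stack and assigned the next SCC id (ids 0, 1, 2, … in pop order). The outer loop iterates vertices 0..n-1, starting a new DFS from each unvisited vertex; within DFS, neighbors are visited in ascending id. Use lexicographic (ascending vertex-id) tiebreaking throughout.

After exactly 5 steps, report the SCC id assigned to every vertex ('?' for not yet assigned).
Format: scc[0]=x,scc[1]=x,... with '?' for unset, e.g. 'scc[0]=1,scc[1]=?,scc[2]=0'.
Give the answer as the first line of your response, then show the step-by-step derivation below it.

scc[0]=?,scc[1]=0,scc[2]=?,scc[3]=?,scc[4]=?,scc[5]=1,scc[6]=?,scc[7]=?

step 1: low=(low[0]=0,low[1]=1,low[2]=?,low[3]=?,low[4]=?,low[5]=?,low[6]=?,low[7]=?); scc=(scc[0]=?,scc[1]=0,scc[2]=?,scc[3]=?,scc[4]=?,scc[5]=?,scc[6]=?,scc[7]=?)
step 2: low=(low[0]=0,low[1]=1,low[2]=2,low[3]=?,low[4]=?,low[5]=3,low[6]=?,low[7]=?); scc=(scc[0]=?,scc[1]=0,scc[2]=?,scc[3]=?,scc[4]=?,scc[5]=1,scc[6]=?,scc[7]=?)
step 3: low=(low[0]=0,low[1]=1,low[2]=2,low[3]=?,low[4]=?,low[5]=3,low[6]=0,low[7]=4); scc=(scc[0]=?,scc[1]=0,scc[2]=?,scc[3]=?,scc[4]=?,scc[5]=1,scc[6]=?,scc[7]=?)
step 4: low=(low[0]=0,low[1]=1,low[2]=2,low[3]=?,low[4]=?,low[5]=3,low[6]=0,low[7]=0); scc=(scc[0]=?,scc[1]=0,scc[2]=?,scc[3]=?,scc[4]=?,scc[5]=1,scc[6]=?,scc[7]=?)
step 5: low=(low[0]=0,low[1]=1,low[2]=0,low[3]=?,low[4]=?,low[5]=3,low[6]=0,low[7]=0); scc=(scc[0]=?,scc[1]=0,scc[2]=?,scc[3]=?,scc[4]=?,scc[5]=1,scc[6]=?,scc[7]=?)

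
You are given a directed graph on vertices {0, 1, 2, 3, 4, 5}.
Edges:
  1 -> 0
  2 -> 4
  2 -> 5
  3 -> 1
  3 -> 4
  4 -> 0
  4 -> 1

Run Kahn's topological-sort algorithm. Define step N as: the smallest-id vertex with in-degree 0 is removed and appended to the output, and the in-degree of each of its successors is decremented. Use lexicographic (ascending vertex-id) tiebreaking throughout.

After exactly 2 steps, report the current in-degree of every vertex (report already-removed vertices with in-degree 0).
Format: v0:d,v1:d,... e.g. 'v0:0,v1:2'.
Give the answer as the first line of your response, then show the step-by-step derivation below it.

v0:2,v1:1,v2:0,v3:0,v4:0,v5:0

step 1: output 2; order=[2]; indeg=(2,2,0,0,1,0)
step 2: output 3; order=[2,3]; indeg=(2,1,0,0,0,0)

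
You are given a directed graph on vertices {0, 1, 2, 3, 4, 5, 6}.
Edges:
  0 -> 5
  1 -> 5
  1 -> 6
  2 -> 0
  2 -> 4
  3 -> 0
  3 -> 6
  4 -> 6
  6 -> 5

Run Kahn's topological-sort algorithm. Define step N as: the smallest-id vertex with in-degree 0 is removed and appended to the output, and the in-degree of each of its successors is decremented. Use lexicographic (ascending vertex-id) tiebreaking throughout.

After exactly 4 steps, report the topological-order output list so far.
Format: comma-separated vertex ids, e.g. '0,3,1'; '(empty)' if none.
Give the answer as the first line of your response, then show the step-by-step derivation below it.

1,2,3,0

step 1: output 1; order=[1]; indeg=(2,0,0,0,1,2,2)
step 2: output 2; order=[1,2]; indeg=(1,0,0,0,0,2,2)
step 3: output 3; order=[1,2,3]; indeg=(0,0,0,0,0,2,1)
step 4: output 0; order=[1,2,3,0]; indeg=(0,0,0,0,0,1,1)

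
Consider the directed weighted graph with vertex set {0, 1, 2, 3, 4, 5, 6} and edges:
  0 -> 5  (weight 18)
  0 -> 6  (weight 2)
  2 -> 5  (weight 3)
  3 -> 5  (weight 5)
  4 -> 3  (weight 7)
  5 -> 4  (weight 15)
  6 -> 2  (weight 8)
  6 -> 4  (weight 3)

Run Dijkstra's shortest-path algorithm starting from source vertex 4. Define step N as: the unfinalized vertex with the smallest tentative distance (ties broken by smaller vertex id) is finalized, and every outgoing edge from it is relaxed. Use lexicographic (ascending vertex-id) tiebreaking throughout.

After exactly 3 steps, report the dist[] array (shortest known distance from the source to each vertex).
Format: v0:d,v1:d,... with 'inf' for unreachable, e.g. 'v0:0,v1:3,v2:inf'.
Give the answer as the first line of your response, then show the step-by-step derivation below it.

v0:inf,v1:inf,v2:inf,v3:7,v4:0,v5:12,v6:inf

step 1: dist = v0:inf,v1:inf,v2:inf,v3:7,v4:0,v5:inf,v6:inf
step 2: dist = v0:inf,v1:inf,v2:inf,v3:7,v4:0,v5:12,v6:inf
step 3: dist = v0:inf,v1:inf,v2:inf,v3:7,v4:0,v5:12,v6:inf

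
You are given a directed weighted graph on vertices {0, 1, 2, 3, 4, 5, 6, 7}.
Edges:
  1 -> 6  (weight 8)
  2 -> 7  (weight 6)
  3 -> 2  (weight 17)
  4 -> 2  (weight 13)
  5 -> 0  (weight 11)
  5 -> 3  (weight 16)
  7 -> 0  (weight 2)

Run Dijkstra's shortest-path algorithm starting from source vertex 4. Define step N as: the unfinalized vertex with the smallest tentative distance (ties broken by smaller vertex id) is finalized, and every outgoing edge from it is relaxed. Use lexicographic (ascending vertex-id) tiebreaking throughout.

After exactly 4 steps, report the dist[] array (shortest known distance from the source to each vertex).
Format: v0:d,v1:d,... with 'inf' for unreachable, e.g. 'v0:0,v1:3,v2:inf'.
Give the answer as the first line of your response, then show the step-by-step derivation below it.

v0:21,v1:inf,v2:13,v3:inf,v4:0,v5:inf,v6:inf,v7:19

step 1: dist = v0:inf,v1:inf,v2:13,v3:inf,v4:0,v5:inf,v6:inf,v7:inf
step 2: dist = v0:inf,v1:inf,v2:13,v3:inf,v4:0,v5:inf,v6:inf,v7:19
step 3: dist = v0:21,v1:inf,v2:13,v3:inf,v4:0,v5:inf,v6:inf,v7:19
step 4: dist = v0:21,v1:inf,v2:13,v3:inf,v4:0,v5:inf,v6:inf,v7:19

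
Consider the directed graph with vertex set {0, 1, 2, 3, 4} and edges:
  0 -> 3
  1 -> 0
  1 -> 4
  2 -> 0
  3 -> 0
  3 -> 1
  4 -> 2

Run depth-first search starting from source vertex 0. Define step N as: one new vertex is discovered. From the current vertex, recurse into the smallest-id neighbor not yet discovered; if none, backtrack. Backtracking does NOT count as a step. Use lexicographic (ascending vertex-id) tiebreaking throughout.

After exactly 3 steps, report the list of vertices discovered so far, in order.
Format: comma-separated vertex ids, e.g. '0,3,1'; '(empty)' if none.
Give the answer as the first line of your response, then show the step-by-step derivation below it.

0,3,1

step 1: discover 0; path=0; order=0
step 2: discover 3; path=0>3; order=0,3
step 3: discover 1; path=0>3>1; order=0,3,1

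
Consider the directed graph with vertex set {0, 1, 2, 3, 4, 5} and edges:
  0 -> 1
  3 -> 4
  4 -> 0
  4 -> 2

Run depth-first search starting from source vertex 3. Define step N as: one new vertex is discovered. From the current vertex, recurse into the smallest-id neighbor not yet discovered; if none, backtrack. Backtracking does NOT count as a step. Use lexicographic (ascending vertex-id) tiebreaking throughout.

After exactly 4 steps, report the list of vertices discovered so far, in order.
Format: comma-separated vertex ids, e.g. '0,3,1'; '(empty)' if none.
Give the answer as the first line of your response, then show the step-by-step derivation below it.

3,4,0,1

step 1: discover 3; path=3; order=3
step 2: discover 4; path=3>4; order=3,4
step 3: discover 0; path=3>4>0; order=3,4,0
step 4: discover 1; path=3>4>0>1; order=3,4,0,1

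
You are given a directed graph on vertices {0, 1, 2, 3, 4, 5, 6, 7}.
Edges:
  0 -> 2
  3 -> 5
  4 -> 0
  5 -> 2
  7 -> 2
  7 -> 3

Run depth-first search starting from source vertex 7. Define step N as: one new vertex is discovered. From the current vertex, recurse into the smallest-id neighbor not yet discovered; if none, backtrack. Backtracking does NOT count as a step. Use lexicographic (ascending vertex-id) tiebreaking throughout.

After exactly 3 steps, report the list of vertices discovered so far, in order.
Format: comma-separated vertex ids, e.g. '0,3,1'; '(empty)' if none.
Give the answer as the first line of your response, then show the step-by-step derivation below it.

7,2,3

step 1: discover 7; path=7; order=7
step 2: discover 2; path=7>2; order=7,2
step 3: discover 3; path=7>3; order=7,2,3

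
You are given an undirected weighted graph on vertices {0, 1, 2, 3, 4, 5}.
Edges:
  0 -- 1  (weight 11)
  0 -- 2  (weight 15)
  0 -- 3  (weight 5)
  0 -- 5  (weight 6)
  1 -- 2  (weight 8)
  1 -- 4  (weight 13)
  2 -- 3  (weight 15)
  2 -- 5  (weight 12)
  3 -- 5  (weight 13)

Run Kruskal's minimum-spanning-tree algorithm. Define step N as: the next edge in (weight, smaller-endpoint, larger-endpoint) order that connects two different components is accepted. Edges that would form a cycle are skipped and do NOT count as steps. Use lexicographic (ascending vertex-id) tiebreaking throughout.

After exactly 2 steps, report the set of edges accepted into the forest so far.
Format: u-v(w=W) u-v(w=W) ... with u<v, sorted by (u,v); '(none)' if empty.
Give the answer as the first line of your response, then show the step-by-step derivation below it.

0-3(w=5) 0-5(w=6)

step 1: add edge 0-3 (w=5); MST = {0-3(w=5)}
step 2: add edge 0-5 (w=6); MST = {0-3(w=5) 0-5(w=6)}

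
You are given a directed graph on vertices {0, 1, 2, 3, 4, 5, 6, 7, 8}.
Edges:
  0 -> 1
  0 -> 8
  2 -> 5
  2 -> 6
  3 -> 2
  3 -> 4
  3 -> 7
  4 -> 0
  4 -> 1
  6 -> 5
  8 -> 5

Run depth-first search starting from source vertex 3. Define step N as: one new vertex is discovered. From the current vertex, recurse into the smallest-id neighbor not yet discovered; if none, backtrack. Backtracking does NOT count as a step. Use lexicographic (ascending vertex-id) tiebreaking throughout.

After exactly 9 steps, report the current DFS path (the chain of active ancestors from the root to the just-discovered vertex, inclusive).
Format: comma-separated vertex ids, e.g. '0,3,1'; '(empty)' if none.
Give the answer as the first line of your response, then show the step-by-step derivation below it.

3,7

step 1: discover 3; path=3; order=3
step 2: discover 2; path=3>2; order=3,2
step 3: discover 5; path=3>2>5; order=3,2,5
step 4: discover 6; path=3>2>6; order=3,2,5,6
step 5: discover 4; path=3>4; order=3,2,5,6,4
step 6: discover 0; path=3>4>0; order=3,2,5,6,4,0
step 7: discover 1; path=3>4>0>1; order=3,2,5,6,4,0,1
step 8: discover 8; path=3>4>0>8; order=3,2,5,6,4,0,1,8
step 9: discover 7; path=3>7; order=3,2,5,6,4,0,1,8,7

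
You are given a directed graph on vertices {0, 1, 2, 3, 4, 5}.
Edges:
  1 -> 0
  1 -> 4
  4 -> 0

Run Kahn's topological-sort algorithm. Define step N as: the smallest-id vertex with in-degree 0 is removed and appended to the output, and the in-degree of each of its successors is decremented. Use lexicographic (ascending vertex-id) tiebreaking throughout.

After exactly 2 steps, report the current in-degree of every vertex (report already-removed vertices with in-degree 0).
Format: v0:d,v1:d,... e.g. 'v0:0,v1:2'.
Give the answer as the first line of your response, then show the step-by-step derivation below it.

v0:1,v1:0,v2:0,v3:0,v4:0,v5:0

step 1: output 1; order=[1]; indeg=(1,0,0,0,0,0)
step 2: output 2; order=[1,2]; indeg=(1,0,0,0,0,0)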